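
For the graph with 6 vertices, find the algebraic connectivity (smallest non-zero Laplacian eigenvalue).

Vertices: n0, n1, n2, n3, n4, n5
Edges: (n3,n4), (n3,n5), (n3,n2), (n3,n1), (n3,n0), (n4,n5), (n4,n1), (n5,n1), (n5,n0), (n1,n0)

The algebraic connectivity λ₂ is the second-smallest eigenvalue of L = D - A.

Degrees: deg(n0) = 3, deg(n1) = 4, deg(n2) = 1, deg(n3) = 5, deg(n4) = 3, deg(n5) = 4.
L = D − A with rows/columns ordered (n0, n1, n2, n3, n4, n5):
  [ 3, -1,  0, -1,  0, -1]
  [-1,  4,  0, -1, -1, -1]
  [ 0,  0,  1, -1,  0,  0]
  [-1, -1, -1,  5, -1, -1]
  [ 0, -1,  0, -1,  3, -1]
  [-1, -1,  0, -1, -1,  4]
Characteristic polynomial: det(λI − L) = λ(λ − 1)(λ − 3)(λ − 5)²(λ − 6).
Roots: λ = 0; (λ − 1) = 0 ⇒ λ = 1; (λ − 3) = 0 ⇒ λ = 3; (λ − 5) = 0 ⇒ λ = 5 (multiplicity 2); (λ − 6) = 0 ⇒ λ = 6.
(Check: the roots sum (with multiplicity) to 20, matching trace L = Σdeg = 2·10 = 20.)
Laplacian eigenvalues: [0.0, 1.0, 3.0, 5.0, 5.0, 6.0]. Algebraic connectivity (smallest non-zero eigenvalue) = 1.0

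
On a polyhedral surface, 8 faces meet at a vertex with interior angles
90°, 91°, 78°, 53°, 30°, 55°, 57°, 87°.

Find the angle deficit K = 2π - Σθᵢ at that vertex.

Sum of angles = 541°. K = 360° - 541° = -181° = -181π/180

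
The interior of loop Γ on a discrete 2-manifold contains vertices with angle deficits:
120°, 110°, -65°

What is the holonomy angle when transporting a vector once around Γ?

Holonomy = total enclosed curvature = 120° + 110° + (-65°) = 165°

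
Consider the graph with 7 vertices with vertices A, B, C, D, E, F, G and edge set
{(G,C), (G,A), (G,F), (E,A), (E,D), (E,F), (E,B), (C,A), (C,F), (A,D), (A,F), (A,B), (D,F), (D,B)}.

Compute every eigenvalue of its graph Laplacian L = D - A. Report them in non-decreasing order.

Degrees: deg(A) = 6, deg(B) = 3, deg(C) = 3, deg(D) = 4, deg(E) = 4, deg(F) = 5, deg(G) = 3.
L = D − A with rows/columns ordered (A, B, C, D, E, F, G):
  [ 6, -1, -1, -1, -1, -1, -1]
  [-1,  3,  0, -1, -1,  0,  0]
  [-1,  0,  3,  0,  0, -1, -1]
  [-1, -1,  0,  4, -1, -1,  0]
  [-1, -1,  0, -1,  4, -1,  0]
  [-1,  0, -1, -1, -1,  5, -1]
  [-1,  0, -1,  0,  0, -1,  3]
Characteristic polynomial: det(λI − L) = λ(λ² − 8λ + 11)(λ − 4)²(λ − 5)(λ − 7).
Roots: λ = 0; (λ² − 8λ + 11) = 0 ⇒ λ = 4 ± √5 ≈ 1.7639, 6.2361; (λ − 4) = 0 ⇒ λ = 4 (multiplicity 2); (λ − 5) = 0 ⇒ λ = 5; (λ − 7) = 0 ⇒ λ = 7.
(Check: the roots sum (with multiplicity) to 28, matching trace L = Σdeg = 2·14 = 28.)
Laplacian eigenvalues (increasing order): [0.0, 1.7639, 4.0, 4.0, 5.0, 6.2361, 7.0]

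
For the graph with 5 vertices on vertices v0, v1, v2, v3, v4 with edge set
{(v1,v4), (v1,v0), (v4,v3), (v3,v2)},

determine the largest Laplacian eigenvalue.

Degrees: deg(v0) = 1, deg(v1) = 2, deg(v2) = 1, deg(v3) = 2, deg(v4) = 2.
L = D − A with rows/columns ordered (v0, v1, v2, v3, v4):
  [ 1, -1,  0,  0,  0]
  [-1,  2,  0,  0, -1]
  [ 0,  0,  1, -1,  0]
  [ 0,  0, -1,  2, -1]
  [ 0, -1,  0, -1,  2]
Characteristic polynomial: det(λI − L) = λ(λ² − 3λ + 1)(λ² − 5λ + 5).
Roots: λ = 0; (λ² − 3λ + 1) = 0 ⇒ λ = (3 ± √5)/2 ≈ 0.382, 2.618; (λ² − 5λ + 5) = 0 ⇒ λ = (5 ± √5)/2 ≈ 1.382, 3.618.
(Check: the roots sum (with multiplicity) to 8, matching trace L = Σdeg = 2·4 = 8.)
Laplacian eigenvalues: [0.0, 0.382, 1.382, 2.618, 3.618]. Largest eigenvalue (spectral radius) = 3.618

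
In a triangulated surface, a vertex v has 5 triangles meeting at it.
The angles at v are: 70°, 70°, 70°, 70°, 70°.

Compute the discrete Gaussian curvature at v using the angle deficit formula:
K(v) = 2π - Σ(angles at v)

Sum of angles = 350°. K = 360° - 350° = 10° = π/18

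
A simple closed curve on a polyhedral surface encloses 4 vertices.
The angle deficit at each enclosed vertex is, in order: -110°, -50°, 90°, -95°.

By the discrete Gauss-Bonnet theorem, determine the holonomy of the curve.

Holonomy = total enclosed curvature = (-110°) + (-50°) + 90° + (-95°) = -165°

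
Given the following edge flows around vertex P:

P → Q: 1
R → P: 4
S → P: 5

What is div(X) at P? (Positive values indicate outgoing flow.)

Divergence = sum of outgoing flows = 1 + (-4) + (-5) = -8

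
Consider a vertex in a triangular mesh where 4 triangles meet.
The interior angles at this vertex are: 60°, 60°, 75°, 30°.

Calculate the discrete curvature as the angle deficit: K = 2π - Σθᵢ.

Sum of angles = 225°. K = 360° - 225° = 135°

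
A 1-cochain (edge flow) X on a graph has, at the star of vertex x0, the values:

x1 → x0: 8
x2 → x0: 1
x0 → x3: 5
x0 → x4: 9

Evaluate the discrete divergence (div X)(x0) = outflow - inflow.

Divergence = sum of outgoing flows = (-8) + (-1) + 5 + 9 = 5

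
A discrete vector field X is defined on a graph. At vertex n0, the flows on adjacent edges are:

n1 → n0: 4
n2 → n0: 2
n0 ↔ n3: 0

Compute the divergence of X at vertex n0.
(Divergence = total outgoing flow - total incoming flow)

Divergence = sum of outgoing flows = (-4) + (-2) + 0 = -6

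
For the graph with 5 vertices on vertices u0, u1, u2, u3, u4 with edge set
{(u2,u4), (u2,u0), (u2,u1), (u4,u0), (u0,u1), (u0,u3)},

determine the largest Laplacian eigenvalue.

Degrees: deg(u0) = 4, deg(u1) = 2, deg(u2) = 3, deg(u3) = 1, deg(u4) = 2.
L = D − A with rows/columns ordered (u0, u1, u2, u3, u4):
  [ 4, -1, -1, -1, -1]
  [-1,  2, -1,  0,  0]
  [-1, -1,  3,  0, -1]
  [-1,  0,  0,  1,  0]
  [-1,  0, -1,  0,  2]
Characteristic polynomial: det(λI − L) = λ(λ − 1)(λ − 2)(λ − 4)(λ − 5).
Roots: λ = 0; (λ − 1) = 0 ⇒ λ = 1; (λ − 2) = 0 ⇒ λ = 2; (λ − 4) = 0 ⇒ λ = 4; (λ − 5) = 0 ⇒ λ = 5.
(Check: the roots sum (with multiplicity) to 12, matching trace L = Σdeg = 2·6 = 12.)
Laplacian eigenvalues: [0.0, 1.0, 2.0, 4.0, 5.0]. Largest eigenvalue (spectral radius) = 5.0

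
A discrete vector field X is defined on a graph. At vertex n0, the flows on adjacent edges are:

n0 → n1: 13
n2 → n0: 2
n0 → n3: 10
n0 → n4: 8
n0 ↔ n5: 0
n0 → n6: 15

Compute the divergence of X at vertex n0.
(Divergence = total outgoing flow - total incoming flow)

Divergence = sum of outgoing flows = 13 + (-2) + 10 + 8 + 0 + 15 = 44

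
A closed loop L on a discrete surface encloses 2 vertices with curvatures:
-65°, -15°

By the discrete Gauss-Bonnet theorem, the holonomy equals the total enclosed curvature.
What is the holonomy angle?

Holonomy = total enclosed curvature = (-65°) + (-15°) = -80°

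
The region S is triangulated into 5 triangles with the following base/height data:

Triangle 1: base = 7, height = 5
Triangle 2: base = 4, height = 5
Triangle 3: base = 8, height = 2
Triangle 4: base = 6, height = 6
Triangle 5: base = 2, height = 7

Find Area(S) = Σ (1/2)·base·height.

(1/2)×7×5 + (1/2)×4×5 + (1/2)×8×2 + (1/2)×6×6 + (1/2)×2×7 = 60.5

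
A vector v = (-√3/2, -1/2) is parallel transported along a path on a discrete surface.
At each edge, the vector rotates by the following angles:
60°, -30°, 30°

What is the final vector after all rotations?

Total rotation: 60° + (-30°) + 30° = 60°. Final vector: (0, -1)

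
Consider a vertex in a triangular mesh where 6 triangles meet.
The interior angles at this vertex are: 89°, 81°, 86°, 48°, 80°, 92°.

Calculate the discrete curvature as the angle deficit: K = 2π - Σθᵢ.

Sum of angles = 476°. K = 360° - 476° = -116° = -29π/45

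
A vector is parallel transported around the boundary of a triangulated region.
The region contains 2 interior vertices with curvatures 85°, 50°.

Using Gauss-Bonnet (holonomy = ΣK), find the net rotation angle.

Holonomy = total enclosed curvature = 85° + 50° = 135°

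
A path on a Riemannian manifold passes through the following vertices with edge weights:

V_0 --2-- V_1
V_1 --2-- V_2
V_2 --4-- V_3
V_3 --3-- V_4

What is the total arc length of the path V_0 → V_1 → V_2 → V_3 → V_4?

Arc length = 2 + 2 + 4 + 3 = 11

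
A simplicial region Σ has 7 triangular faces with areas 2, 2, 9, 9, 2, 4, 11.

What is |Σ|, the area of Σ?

2 + 2 + 9 + 9 + 2 + 4 + 11 = 39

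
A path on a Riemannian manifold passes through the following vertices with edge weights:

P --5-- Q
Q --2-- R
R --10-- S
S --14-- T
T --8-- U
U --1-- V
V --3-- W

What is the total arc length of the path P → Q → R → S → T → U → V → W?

Arc length = 5 + 2 + 10 + 14 + 8 + 1 + 3 = 43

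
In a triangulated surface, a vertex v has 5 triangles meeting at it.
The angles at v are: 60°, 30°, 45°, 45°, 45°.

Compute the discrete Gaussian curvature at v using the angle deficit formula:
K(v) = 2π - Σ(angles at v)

Sum of angles = 225°. K = 360° - 225° = 135°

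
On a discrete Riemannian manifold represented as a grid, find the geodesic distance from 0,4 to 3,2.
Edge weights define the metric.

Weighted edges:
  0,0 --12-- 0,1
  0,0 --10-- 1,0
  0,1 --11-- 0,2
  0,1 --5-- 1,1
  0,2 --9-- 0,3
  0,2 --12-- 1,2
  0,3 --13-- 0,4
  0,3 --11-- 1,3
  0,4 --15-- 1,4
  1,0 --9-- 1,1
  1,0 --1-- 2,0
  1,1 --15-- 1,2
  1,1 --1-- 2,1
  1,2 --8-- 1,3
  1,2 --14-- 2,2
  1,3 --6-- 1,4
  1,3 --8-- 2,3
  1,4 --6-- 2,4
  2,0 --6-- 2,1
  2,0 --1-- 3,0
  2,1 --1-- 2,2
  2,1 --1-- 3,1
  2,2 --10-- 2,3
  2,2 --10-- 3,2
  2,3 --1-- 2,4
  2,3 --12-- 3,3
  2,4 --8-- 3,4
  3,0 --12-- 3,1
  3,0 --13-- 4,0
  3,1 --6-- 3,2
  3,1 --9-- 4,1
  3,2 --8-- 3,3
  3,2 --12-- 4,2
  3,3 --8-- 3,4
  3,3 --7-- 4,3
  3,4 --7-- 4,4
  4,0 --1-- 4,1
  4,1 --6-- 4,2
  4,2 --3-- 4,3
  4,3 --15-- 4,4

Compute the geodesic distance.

Shortest path: 0,4 → 1,4 → 2,4 → 2,3 → 2,2 → 2,1 → 3,1 → 3,2, total weight = 40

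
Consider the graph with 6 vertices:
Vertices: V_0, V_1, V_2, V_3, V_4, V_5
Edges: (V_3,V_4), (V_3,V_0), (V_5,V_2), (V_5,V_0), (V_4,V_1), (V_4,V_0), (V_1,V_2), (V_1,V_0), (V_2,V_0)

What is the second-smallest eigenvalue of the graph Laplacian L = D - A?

Degrees: deg(V_0) = 5, deg(V_1) = 3, deg(V_2) = 3, deg(V_3) = 2, deg(V_4) = 3, deg(V_5) = 2.
L = D − A with rows/columns ordered (V_0, V_1, V_2, V_3, V_4, V_5):
  [ 5, -1, -1, -1, -1, -1]
  [-1,  3, -1,  0, -1,  0]
  [-1, -1,  3,  0,  0, -1]
  [-1,  0,  0,  2, -1,  0]
  [-1, -1,  0, -1,  3,  0]
  [-1,  0, -1,  0,  0,  2]
Characteristic polynomial: det(λI − L) = λ(λ² − 5λ + 5)(λ² − 7λ + 11)(λ − 6).
Roots: λ = 0; (λ² − 5λ + 5) = 0 ⇒ λ = (5 ± √5)/2 ≈ 1.382, 3.618; (λ² − 7λ + 11) = 0 ⇒ λ = (7 ± √5)/2 ≈ 2.382, 4.618; (λ − 6) = 0 ⇒ λ = 6.
(Check: the roots sum (with multiplicity) to 18, matching trace L = Σdeg = 2·9 = 18.)
Laplacian eigenvalues: [0.0, 1.382, 2.382, 3.618, 4.618, 6.0]. Algebraic connectivity (smallest non-zero eigenvalue) = 1.382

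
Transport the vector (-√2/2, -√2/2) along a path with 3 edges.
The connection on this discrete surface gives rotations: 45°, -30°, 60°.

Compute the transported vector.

Total rotation: 45° + (-30°) + 60° = 75°. Final vector: (0.5000, -0.8660)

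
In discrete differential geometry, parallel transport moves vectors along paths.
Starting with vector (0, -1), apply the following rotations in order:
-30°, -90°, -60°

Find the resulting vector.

Total rotation: (-30°) + (-90°) + (-60°) = -180° ≡ 180° (mod 360°). Final vector: (0, 1)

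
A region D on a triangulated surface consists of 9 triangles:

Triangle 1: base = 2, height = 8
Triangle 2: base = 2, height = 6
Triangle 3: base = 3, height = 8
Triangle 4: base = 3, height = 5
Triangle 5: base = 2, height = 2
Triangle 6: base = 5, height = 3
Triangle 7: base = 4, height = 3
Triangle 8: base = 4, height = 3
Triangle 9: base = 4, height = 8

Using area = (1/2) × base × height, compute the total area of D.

(1/2)×2×8 + (1/2)×2×6 + (1/2)×3×8 + (1/2)×3×5 + (1/2)×2×2 + (1/2)×5×3 + (1/2)×4×3 + (1/2)×4×3 + (1/2)×4×8 = 71.0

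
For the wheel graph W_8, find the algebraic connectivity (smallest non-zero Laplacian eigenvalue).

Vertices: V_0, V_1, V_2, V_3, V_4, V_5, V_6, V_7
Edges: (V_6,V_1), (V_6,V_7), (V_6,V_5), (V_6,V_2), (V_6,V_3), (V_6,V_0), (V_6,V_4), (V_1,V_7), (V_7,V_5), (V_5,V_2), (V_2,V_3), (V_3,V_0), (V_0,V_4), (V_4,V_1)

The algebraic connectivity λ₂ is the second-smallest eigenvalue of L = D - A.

The wheel W_8 is the join K_1 ∨ C_7 (a hub joined to every vertex of a cycle of length 7). For a join G ∨ H (G on p vertices, H on q vertices) the Laplacian spectrum is 0, p+q, the eigenvalues of L(G) other than one 0 each shifted by +q, and the eigenvalues of L(H) other than one 0 each shifted by +p. With G = K_1 (p = 1, nothing left after dropping its 0) and H = C_7 (q = 7, eigenvalues 2 − 2cos(2πk/7), k = 0, …, 6; drop k = 0), the spectrum of W_8 is 0, 8, and 1 + (2 − 2cos(2πk/7)) = 3 − 2cos(2πk/7) for k = 1, …, 6:
k=1: 3 − 2cos(2π/7) = 1.753; k=2: 3 − 2cos(4π/7) = 3.445; k=3: 3 − 2cos(6π/7) = 4.8019; k=4: 3 − 2cos(8π/7) = 4.8019; k=5: 3 − 2cos(10π/7) = 3.445; k=6: 3 − 2cos(12π/7) = 1.753.
Laplacian eigenvalues: [0.0, 1.753, 1.753, 3.445, 3.445, 4.8019, 4.8019, 8.0]. Algebraic connectivity (smallest non-zero eigenvalue) = 1.753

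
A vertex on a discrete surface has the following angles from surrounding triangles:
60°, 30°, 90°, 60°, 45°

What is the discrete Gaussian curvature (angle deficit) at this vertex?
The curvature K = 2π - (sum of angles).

Sum of angles = 285°. K = 360° - 285° = 75°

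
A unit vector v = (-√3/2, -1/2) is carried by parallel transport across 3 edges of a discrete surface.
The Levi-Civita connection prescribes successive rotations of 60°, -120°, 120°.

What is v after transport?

Total rotation: 60° + (-120°) + 120° = 60°. Final vector: (0, -1)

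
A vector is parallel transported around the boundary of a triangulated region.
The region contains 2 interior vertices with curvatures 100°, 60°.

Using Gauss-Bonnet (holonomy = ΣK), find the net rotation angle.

Holonomy = total enclosed curvature = 100° + 60° = 160°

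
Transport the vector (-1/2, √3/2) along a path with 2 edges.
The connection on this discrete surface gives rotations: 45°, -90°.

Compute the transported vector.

Total rotation: 45° + (-90°) = -45°. Final vector: (0.2588, 0.9659)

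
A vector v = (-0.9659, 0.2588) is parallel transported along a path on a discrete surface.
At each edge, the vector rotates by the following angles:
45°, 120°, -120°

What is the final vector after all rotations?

Total rotation: 45° + 120° + (-120°) = 45°. Final vector: (-0.8660, -0.5000)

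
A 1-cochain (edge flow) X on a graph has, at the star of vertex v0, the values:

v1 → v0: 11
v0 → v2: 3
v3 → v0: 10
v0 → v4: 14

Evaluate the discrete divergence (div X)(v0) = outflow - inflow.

Divergence = sum of outgoing flows = (-11) + 3 + (-10) + 14 = -4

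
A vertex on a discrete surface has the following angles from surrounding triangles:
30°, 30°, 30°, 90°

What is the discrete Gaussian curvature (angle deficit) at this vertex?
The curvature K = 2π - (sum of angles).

Sum of angles = 180°. K = 360° - 180° = 180° = π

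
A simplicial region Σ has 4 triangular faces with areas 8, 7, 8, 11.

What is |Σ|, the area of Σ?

8 + 7 + 8 + 11 = 34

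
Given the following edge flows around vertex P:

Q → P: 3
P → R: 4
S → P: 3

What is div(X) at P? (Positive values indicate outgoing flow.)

Divergence = sum of outgoing flows = (-3) + 4 + (-3) = -2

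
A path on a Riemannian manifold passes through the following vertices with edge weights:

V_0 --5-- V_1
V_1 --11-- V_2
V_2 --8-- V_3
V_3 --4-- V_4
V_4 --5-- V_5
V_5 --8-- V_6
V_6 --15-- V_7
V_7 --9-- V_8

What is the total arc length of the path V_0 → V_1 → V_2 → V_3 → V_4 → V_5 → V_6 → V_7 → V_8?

Arc length = 5 + 11 + 8 + 4 + 5 + 8 + 15 + 9 = 65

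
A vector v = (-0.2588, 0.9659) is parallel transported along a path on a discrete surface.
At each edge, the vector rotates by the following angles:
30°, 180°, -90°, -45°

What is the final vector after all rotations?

Total rotation: 30° + 180° + (-90°) + (-45°) = 75°. Final vector: (-1, 0)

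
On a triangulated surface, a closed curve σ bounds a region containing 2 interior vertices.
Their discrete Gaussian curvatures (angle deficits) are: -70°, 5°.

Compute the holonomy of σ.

Holonomy = total enclosed curvature = (-70°) + 5° = -65°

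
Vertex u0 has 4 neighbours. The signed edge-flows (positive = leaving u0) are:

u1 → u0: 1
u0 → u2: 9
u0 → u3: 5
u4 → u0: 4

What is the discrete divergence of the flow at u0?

Divergence = sum of outgoing flows = (-1) + 9 + 5 + (-4) = 9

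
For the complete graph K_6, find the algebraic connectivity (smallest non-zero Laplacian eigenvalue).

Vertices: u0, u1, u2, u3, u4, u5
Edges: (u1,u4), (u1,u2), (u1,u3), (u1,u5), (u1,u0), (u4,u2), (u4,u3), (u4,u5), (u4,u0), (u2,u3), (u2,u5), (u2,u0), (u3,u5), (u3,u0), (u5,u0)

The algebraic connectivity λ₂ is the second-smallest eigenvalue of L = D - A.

For the complete graph K_n, L = nI − J (J = all-ones matrix). J has eigenvalues n (once, eigenvector 𝟙) and 0 (multiplicity n−1), so L has eigenvalues 0 (once) and n (multiplicity n−1). Here n = 6: eigenvalue 0 once and 6 with multiplicity 5.
Laplacian eigenvalues: [0.0, 6.0, 6.0, 6.0, 6.0, 6.0]. Algebraic connectivity (smallest non-zero eigenvalue) = 6.0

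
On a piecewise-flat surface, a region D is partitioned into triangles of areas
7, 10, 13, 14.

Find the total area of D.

7 + 10 + 13 + 14 = 44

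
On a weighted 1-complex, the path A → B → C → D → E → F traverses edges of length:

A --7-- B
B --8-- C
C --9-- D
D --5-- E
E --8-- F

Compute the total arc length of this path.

Arc length = 7 + 8 + 9 + 5 + 8 = 37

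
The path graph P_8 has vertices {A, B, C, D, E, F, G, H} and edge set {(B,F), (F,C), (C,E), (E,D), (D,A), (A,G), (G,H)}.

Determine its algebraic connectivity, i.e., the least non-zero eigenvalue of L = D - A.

The path graph P_n has Laplacian eigenvalues λ_k = 2 − 2cos(kπ/n), k = 0, 1, …, n−1. Here n = 8:
k=0: 2 − 2cos(0) = 0.0; k=1: 2 − 2cos(π/8) = 0.1522; k=2: 2 − 2cos(π/4) = 0.5858; k=3: 2 − 2cos(3π/8) = 1.2346; k=4: 2 − 2cos(π/2) = 2.0; k=5: 2 − 2cos(5π/8) = 2.7654; k=6: 2 − 2cos(3π/4) = 3.4142; k=7: 2 − 2cos(7π/8) = 3.8478.
Laplacian eigenvalues: [0.0, 0.1522, 0.5858, 1.2346, 2.0, 2.7654, 3.4142, 3.8478]. Algebraic connectivity (smallest non-zero eigenvalue) = 0.1522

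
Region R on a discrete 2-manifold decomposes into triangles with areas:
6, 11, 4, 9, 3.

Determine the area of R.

6 + 11 + 4 + 9 + 3 = 33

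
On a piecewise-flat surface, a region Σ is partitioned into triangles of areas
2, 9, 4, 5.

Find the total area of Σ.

2 + 9 + 4 + 5 = 20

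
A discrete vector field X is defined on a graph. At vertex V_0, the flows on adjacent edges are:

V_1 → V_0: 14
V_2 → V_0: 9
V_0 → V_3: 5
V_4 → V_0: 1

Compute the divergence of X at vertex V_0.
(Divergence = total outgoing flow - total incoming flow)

Divergence = sum of outgoing flows = (-14) + (-9) + 5 + (-1) = -19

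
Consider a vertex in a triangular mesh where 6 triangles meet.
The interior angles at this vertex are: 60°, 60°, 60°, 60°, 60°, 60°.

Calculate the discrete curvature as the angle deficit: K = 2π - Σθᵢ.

Sum of angles = 360°. K = 360° - 360° = 0°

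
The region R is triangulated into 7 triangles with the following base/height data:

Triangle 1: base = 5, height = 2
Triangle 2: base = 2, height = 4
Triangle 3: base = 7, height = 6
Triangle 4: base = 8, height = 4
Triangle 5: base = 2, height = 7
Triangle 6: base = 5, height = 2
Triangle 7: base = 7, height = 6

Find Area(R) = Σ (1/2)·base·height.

(1/2)×5×2 + (1/2)×2×4 + (1/2)×7×6 + (1/2)×8×4 + (1/2)×2×7 + (1/2)×5×2 + (1/2)×7×6 = 79.0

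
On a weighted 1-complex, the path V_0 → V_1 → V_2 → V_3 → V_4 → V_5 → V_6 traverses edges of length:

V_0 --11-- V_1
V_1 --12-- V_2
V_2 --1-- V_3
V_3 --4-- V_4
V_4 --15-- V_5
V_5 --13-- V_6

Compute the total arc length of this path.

Arc length = 11 + 12 + 1 + 4 + 15 + 13 = 56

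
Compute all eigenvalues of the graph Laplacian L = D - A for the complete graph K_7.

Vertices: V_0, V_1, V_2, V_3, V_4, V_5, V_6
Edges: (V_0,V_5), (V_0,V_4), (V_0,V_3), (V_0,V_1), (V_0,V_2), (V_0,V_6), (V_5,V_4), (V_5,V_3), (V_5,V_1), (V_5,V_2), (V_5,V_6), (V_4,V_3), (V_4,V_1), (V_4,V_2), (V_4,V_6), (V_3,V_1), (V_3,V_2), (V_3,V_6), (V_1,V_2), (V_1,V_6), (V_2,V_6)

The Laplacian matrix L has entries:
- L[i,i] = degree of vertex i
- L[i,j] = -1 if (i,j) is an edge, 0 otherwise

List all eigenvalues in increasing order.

For the complete graph K_n, L = nI − J (J = all-ones matrix). J has eigenvalues n (once, eigenvector 𝟙) and 0 (multiplicity n−1), so L has eigenvalues 0 (once) and n (multiplicity n−1). Here n = 7: eigenvalue 0 once and 7 with multiplicity 6.
Laplacian eigenvalues (increasing order): [0.0, 7.0, 7.0, 7.0, 7.0, 7.0, 7.0]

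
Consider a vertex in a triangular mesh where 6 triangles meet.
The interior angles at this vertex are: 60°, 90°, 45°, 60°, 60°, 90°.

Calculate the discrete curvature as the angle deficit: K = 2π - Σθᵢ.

Sum of angles = 405°. K = 360° - 405° = -45° = -π/4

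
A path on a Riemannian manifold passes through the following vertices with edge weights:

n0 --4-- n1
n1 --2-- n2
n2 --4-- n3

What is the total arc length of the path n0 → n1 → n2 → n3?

Arc length = 4 + 2 + 4 = 10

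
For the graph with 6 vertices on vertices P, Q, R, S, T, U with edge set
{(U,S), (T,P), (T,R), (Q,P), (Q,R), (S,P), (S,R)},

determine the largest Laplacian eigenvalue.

Degrees: deg(P) = 3, deg(Q) = 2, deg(R) = 3, deg(S) = 3, deg(T) = 2, deg(U) = 1.
L = D − A with rows/columns ordered (P, Q, R, S, T, U):
  [ 3, -1,  0, -1, -1,  0]
  [-1,  2, -1,  0,  0,  0]
  [ 0, -1,  3, -1, -1,  0]
  [-1,  0, -1,  3,  0, -1]
  [-1,  0, -1,  0,  2,  0]
  [ 0,  0,  0, -1,  0,  1]
Characteristic polynomial: det(λI − L) = λ(λ² − 6λ + 4)(λ − 2)(λ − 3)².
Roots: λ = 0; (λ² − 6λ + 4) = 0 ⇒ λ = 3 ± √5 ≈ 0.7639, 5.2361; (λ − 2) = 0 ⇒ λ = 2; (λ − 3) = 0 ⇒ λ = 3 (multiplicity 2).
(Check: the roots sum (with multiplicity) to 14, matching trace L = Σdeg = 2·7 = 14.)
Laplacian eigenvalues: [0.0, 0.7639, 2.0, 3.0, 3.0, 5.2361]. Largest eigenvalue (spectral radius) = 5.2361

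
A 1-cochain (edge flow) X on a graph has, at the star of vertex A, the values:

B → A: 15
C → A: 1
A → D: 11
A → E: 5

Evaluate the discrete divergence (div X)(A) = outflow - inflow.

Divergence = sum of outgoing flows = (-15) + (-1) + 11 + 5 = 0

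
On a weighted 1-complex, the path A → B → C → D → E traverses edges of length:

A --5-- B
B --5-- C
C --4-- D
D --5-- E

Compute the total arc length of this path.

Arc length = 5 + 5 + 4 + 5 = 19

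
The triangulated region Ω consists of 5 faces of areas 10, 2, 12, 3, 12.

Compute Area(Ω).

10 + 2 + 12 + 3 + 12 = 39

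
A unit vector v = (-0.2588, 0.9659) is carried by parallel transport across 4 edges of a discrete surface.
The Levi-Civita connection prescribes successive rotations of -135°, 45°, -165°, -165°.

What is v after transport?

Total rotation: (-135°) + 45° + (-165°) + (-165°) = -420° ≡ -60° (mod 360°). Final vector: (0.7071, 0.7071)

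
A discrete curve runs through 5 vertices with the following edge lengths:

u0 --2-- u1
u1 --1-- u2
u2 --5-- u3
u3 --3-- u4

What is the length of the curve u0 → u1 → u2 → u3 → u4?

Arc length = 2 + 1 + 5 + 3 = 11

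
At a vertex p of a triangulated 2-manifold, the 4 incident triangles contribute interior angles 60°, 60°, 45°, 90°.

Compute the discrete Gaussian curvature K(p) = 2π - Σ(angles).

Sum of angles = 255°. K = 360° - 255° = 105°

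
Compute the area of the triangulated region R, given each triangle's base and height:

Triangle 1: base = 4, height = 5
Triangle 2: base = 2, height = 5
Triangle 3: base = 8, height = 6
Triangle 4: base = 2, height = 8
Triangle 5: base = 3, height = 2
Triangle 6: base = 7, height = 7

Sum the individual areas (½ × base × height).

(1/2)×4×5 + (1/2)×2×5 + (1/2)×8×6 + (1/2)×2×8 + (1/2)×3×2 + (1/2)×7×7 = 74.5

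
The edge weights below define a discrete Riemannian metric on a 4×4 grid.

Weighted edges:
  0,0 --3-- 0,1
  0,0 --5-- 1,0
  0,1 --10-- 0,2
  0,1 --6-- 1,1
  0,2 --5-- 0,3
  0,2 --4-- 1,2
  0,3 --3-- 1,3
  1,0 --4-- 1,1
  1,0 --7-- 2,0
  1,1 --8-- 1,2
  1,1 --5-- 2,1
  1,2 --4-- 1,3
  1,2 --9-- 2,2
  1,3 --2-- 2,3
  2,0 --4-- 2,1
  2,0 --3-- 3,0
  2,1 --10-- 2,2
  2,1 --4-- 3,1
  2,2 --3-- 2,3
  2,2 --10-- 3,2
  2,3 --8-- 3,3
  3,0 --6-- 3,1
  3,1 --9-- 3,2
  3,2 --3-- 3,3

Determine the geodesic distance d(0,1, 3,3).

Shortest path: 0,1 → 1,1 → 2,1 → 3,1 → 3,2 → 3,3, total weight = 27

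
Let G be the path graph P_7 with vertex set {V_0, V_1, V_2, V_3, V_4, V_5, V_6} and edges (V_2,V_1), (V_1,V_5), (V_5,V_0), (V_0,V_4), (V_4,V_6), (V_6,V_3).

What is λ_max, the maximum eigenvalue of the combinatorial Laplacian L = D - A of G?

The path graph P_n has Laplacian eigenvalues λ_k = 2 − 2cos(kπ/n), k = 0, 1, …, n−1. Here n = 7:
k=0: 2 − 2cos(0) = 0.0; k=1: 2 − 2cos(π/7) = 0.1981; k=2: 2 − 2cos(2π/7) = 0.753; k=3: 2 − 2cos(3π/7) = 1.555; k=4: 2 − 2cos(4π/7) = 2.445; k=5: 2 − 2cos(5π/7) = 3.247; k=6: 2 − 2cos(6π/7) = 3.8019.
Laplacian eigenvalues: [0.0, 0.1981, 0.753, 1.555, 2.445, 3.247, 3.8019]. Largest eigenvalue (spectral radius) = 3.8019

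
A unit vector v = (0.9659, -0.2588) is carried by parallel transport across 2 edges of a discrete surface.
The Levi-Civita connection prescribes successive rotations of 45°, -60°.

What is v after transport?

Total rotation: 45° + (-60°) = -15°. Final vector: (0.8660, -0.5000)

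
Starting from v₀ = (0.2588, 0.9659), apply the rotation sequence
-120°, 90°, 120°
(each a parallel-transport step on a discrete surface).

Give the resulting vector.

Total rotation: (-120°) + 90° + 120° = 90°. Final vector: (-0.9659, 0.2588)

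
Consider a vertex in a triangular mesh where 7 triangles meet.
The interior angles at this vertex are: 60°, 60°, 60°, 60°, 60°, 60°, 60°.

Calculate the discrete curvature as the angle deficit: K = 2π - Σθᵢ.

Sum of angles = 420°. K = 360° - 420° = -60°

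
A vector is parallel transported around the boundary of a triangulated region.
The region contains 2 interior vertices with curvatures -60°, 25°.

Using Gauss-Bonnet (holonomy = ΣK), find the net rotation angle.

Holonomy = total enclosed curvature = (-60°) + 25° = -35°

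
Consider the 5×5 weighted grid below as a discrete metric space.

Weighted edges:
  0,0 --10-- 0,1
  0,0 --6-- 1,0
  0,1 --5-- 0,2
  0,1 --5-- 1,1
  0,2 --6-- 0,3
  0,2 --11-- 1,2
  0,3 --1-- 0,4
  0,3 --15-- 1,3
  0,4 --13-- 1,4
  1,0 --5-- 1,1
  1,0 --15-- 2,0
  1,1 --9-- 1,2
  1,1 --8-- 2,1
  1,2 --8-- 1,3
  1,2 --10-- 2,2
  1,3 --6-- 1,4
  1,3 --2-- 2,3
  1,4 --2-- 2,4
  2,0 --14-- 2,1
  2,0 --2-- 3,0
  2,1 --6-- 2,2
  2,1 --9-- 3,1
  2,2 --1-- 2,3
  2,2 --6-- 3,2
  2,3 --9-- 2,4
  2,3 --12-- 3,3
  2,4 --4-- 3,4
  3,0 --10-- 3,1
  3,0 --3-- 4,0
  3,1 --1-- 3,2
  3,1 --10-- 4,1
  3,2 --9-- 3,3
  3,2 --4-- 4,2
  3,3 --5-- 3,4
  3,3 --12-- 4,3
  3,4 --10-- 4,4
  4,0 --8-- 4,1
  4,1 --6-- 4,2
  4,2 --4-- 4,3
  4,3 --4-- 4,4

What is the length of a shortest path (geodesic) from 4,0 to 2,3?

Shortest path: 4,0 → 3,0 → 3,1 → 3,2 → 2,2 → 2,3, total weight = 21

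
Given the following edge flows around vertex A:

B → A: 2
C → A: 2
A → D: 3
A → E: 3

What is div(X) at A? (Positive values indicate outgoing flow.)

Divergence = sum of outgoing flows = (-2) + (-2) + 3 + 3 = 2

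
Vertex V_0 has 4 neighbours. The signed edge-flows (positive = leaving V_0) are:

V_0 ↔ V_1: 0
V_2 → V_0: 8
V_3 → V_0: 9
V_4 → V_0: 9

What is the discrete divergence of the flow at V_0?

Divergence = sum of outgoing flows = 0 + (-8) + (-9) + (-9) = -26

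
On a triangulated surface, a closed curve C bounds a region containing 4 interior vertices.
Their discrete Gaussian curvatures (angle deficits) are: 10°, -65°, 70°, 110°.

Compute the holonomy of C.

Holonomy = total enclosed curvature = 10° + (-65°) + 70° + 110° = 125°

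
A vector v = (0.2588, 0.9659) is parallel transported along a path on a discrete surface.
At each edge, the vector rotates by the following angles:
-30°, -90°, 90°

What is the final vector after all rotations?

Total rotation: (-30°) + (-90°) + 90° = -30°. Final vector: (0.7071, 0.7071)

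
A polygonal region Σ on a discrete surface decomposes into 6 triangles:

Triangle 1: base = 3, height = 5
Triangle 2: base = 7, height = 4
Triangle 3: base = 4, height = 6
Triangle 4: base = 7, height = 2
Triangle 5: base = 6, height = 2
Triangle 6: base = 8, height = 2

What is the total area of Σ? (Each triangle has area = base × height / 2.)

(1/2)×3×5 + (1/2)×7×4 + (1/2)×4×6 + (1/2)×7×2 + (1/2)×6×2 + (1/2)×8×2 = 54.5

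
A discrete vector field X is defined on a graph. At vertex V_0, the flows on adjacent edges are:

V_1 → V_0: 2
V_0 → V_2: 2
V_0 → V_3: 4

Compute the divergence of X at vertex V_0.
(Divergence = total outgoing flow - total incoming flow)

Divergence = sum of outgoing flows = (-2) + 2 + 4 = 4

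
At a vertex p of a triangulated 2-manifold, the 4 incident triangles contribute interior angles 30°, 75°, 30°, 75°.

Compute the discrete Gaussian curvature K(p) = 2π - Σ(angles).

Sum of angles = 210°. K = 360° - 210° = 150° = 5π/6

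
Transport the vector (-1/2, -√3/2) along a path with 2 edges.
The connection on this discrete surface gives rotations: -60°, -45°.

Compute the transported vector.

Total rotation: (-60°) + (-45°) = -105°. Final vector: (-0.7071, 0.7071)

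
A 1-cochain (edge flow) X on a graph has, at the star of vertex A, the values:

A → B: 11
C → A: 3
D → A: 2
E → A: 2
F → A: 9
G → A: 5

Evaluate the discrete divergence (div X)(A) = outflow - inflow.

Divergence = sum of outgoing flows = 11 + (-3) + (-2) + (-2) + (-9) + (-5) = -10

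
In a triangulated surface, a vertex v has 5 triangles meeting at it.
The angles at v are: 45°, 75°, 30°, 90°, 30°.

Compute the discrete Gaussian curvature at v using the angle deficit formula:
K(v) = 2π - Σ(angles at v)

Sum of angles = 270°. K = 360° - 270° = 90° = π/2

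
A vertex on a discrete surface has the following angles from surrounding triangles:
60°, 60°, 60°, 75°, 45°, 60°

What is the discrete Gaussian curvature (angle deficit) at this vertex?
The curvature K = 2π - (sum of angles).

Sum of angles = 360°. K = 360° - 360° = 0°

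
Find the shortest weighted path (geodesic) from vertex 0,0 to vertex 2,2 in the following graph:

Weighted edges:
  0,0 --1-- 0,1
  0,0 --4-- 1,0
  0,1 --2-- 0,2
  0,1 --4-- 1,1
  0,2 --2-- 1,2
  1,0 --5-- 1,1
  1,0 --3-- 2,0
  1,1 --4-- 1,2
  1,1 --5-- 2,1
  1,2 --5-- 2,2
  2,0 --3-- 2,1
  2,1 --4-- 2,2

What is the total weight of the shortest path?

Shortest path: 0,0 → 0,1 → 0,2 → 1,2 → 2,2, total weight = 10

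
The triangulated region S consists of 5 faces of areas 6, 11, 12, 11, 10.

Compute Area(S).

6 + 11 + 12 + 11 + 10 = 50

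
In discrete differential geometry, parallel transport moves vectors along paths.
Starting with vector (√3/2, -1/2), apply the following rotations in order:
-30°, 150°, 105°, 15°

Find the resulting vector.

Total rotation: (-30°) + 150° + 105° + 15° = 240° ≡ -120° (mod 360°). Final vector: (-0.8660, -0.5000)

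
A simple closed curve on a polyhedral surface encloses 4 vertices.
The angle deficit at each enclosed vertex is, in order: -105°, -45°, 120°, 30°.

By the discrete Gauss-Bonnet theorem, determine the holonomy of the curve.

Holonomy = total enclosed curvature = (-105°) + (-45°) + 120° + 30° = 0°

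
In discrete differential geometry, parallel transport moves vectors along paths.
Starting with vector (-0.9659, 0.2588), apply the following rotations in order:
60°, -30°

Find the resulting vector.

Total rotation: 60° + (-30°) = 30°. Final vector: (-0.9659, -0.2588)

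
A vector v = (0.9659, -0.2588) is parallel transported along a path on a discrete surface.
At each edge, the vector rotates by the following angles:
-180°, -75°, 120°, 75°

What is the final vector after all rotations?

Total rotation: (-180°) + (-75°) + 120° + 75° = -60°. Final vector: (0.2588, -0.9659)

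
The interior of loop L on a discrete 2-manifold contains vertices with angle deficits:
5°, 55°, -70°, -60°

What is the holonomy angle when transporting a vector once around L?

Holonomy = total enclosed curvature = 5° + 55° + (-70°) + (-60°) = -70°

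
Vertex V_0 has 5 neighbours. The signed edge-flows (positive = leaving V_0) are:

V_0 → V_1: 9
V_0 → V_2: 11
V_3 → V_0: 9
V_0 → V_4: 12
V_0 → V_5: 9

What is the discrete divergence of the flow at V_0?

Divergence = sum of outgoing flows = 9 + 11 + (-9) + 12 + 9 = 32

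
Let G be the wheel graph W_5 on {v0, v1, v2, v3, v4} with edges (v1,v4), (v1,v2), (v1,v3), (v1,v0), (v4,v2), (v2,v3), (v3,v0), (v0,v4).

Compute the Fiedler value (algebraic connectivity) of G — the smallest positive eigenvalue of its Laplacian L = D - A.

The wheel W_5 is the join K_1 ∨ C_4 (a hub joined to every vertex of a cycle of length 4). For a join G ∨ H (G on p vertices, H on q vertices) the Laplacian spectrum is 0, p+q, the eigenvalues of L(G) other than one 0 each shifted by +q, and the eigenvalues of L(H) other than one 0 each shifted by +p. With G = K_1 (p = 1, nothing left after dropping its 0) and H = C_4 (q = 4, eigenvalues 2 − 2cos(2πk/4), k = 0, …, 3; drop k = 0), the spectrum of W_5 is 0, 5, and 1 + (2 − 2cos(2πk/4)) = 3 − 2cos(2πk/4) for k = 1, …, 3:
k=1: 3 − 2cos(π/2) = 3.0; k=2: 3 − 2cos(π) = 5.0; k=3: 3 − 2cos(3π/2) = 3.0.
Laplacian eigenvalues: [0.0, 3.0, 3.0, 5.0, 5.0]. Algebraic connectivity (smallest non-zero eigenvalue) = 3.0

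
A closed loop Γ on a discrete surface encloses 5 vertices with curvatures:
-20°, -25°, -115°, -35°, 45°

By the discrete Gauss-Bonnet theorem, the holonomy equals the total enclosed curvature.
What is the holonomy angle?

Holonomy = total enclosed curvature = (-20°) + (-25°) + (-115°) + (-35°) + 45° = -150°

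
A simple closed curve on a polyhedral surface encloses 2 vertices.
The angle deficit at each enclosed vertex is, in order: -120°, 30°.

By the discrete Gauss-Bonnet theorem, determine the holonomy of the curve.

Holonomy = total enclosed curvature = (-120°) + 30° = -90°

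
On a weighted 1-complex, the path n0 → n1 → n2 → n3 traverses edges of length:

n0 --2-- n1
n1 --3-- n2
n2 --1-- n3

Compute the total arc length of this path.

Arc length = 2 + 3 + 1 = 6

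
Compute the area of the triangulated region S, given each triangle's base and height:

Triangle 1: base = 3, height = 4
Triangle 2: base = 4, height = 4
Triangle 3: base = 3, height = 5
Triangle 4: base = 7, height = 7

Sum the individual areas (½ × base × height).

(1/2)×3×4 + (1/2)×4×4 + (1/2)×3×5 + (1/2)×7×7 = 46.0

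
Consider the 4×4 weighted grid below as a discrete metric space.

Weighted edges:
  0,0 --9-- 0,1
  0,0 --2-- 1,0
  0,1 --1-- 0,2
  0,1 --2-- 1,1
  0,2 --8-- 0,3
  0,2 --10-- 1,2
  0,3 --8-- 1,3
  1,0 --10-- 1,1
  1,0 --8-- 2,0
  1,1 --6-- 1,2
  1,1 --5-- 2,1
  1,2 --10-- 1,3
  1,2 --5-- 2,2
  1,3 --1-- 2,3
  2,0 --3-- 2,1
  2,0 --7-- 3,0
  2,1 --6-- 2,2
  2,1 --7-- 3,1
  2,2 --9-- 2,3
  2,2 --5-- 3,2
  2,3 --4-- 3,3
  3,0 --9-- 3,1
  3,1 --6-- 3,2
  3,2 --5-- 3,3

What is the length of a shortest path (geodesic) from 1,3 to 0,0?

Shortest path: 1,3 → 0,3 → 0,2 → 0,1 → 0,0, total weight = 26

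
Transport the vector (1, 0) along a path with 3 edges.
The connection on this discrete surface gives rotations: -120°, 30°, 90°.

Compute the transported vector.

Total rotation: (-120°) + 30° + 90° = 0°. Final vector: (1, 0)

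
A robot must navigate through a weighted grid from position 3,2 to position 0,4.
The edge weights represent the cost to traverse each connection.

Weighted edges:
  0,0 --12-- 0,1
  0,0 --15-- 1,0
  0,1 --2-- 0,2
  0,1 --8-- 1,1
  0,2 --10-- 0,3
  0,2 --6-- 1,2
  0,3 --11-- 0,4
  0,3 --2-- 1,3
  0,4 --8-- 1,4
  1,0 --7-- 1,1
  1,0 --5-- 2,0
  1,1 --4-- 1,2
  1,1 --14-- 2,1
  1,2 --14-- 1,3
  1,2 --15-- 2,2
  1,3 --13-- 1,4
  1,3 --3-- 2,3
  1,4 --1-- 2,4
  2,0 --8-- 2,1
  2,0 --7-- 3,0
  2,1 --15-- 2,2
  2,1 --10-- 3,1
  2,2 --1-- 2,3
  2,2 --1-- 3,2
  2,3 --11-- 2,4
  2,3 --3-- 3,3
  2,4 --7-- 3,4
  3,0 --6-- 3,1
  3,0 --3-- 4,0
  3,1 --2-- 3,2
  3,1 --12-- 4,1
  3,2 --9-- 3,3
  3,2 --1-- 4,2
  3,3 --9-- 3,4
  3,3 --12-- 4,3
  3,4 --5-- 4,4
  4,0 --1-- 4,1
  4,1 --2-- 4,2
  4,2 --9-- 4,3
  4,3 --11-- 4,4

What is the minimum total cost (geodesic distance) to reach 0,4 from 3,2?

Shortest path: 3,2 → 2,2 → 2,3 → 1,3 → 0,3 → 0,4, total weight = 18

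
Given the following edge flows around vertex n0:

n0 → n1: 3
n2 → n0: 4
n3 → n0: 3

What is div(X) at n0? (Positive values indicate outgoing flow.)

Divergence = sum of outgoing flows = 3 + (-4) + (-3) = -4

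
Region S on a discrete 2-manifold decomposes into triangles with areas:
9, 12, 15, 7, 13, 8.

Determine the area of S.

9 + 12 + 15 + 7 + 13 + 8 = 64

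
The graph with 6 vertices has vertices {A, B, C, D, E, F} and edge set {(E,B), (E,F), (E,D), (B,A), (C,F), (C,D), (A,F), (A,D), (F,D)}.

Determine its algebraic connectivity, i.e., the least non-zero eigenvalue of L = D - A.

Degrees: deg(A) = 3, deg(B) = 2, deg(C) = 2, deg(D) = 4, deg(E) = 3, deg(F) = 4.
L = D − A with rows/columns ordered (A, B, C, D, E, F):
  [ 3, -1,  0, -1,  0, -1]
  [-1,  2,  0,  0, -1,  0]
  [ 0,  0,  2, -1,  0, -1]
  [-1,  0, -1,  4, -1, -1]
  [ 0, -1,  0, -1,  3, -1]
  [-1,  0, -1, -1, -1,  4]
Characteristic polynomial: det(λI − L) = λ(λ² − 7λ + 8)(λ − 3)²(λ − 5).
Roots: λ = 0; (λ² − 7λ + 8) = 0 ⇒ λ = (7 ± √17)/2 ≈ 1.4384, 5.5616; (λ − 3) = 0 ⇒ λ = 3 (multiplicity 2); (λ − 5) = 0 ⇒ λ = 5.
(Check: the roots sum (with multiplicity) to 18, matching trace L = Σdeg = 2·9 = 18.)
Laplacian eigenvalues: [0.0, 1.4384, 3.0, 3.0, 5.0, 5.5616]. Algebraic connectivity (smallest non-zero eigenvalue) = 1.4384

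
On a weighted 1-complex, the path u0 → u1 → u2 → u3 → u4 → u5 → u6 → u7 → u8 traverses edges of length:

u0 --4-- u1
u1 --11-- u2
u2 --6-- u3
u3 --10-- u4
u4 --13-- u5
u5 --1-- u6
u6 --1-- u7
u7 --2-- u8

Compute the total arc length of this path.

Arc length = 4 + 11 + 6 + 10 + 13 + 1 + 1 + 2 = 48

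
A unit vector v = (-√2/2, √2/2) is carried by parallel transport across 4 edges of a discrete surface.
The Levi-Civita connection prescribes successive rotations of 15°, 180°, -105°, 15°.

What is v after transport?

Total rotation: 15° + 180° + (-105°) + 15° = 105°. Final vector: (-0.5000, -0.8660)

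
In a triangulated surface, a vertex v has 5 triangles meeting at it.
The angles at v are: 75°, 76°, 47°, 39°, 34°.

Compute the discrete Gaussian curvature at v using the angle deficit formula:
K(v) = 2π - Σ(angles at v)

Sum of angles = 271°. K = 360° - 271° = 89° = 89π/180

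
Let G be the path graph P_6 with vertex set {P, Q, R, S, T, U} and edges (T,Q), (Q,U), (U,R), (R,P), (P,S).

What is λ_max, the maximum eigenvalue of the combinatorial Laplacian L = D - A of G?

The path graph P_n has Laplacian eigenvalues λ_k = 2 − 2cos(kπ/n), k = 0, 1, …, n−1. Here n = 6:
k=0: 2 − 2cos(0) = 0.0; k=1: 2 − 2cos(π/6) = 0.2679; k=2: 2 − 2cos(π/3) = 1.0; k=3: 2 − 2cos(π/2) = 2.0; k=4: 2 − 2cos(2π/3) = 3.0; k=5: 2 − 2cos(5π/6) = 3.7321.
Laplacian eigenvalues: [0.0, 0.2679, 1.0, 2.0, 3.0, 3.7321]. Largest eigenvalue (spectral radius) = 3.7321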